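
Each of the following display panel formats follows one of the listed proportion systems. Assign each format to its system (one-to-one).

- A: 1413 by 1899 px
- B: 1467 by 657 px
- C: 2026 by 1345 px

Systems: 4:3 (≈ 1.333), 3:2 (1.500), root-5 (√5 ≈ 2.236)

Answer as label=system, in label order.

A=4:3, B=root-5, C=3:2

A = 1899/1413 ≈ 1.344 → 4:3 (1.333)
B = 1467/657 ≈ 2.233 → root-5 (2.236)
C = 2026/1345 ≈ 1.506 → 3:2 (1.500)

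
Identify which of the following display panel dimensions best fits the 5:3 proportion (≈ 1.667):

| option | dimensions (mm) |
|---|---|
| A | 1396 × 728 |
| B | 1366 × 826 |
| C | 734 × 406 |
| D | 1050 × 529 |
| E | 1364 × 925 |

B

Ratios (long/short): A ≈ 1.918; B ≈ 1.654; C ≈ 1.808; D ≈ 1.985; E ≈ 1.475.
5:3 ≈ 1.667; option B is nearest (Δ 0.013).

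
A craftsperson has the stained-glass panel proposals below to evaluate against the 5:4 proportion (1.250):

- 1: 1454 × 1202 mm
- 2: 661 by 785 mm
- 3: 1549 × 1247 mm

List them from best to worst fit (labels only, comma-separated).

3, 1, 2

Ratios: 1 = 1454 / 1202 ≈ 1.210; 2 = 785 / 661 ≈ 1.188; 3 = 1549 / 1247 ≈ 1.242.
|Δ from 1.250|: 1 0.040; 2 0.062; 3 0.008.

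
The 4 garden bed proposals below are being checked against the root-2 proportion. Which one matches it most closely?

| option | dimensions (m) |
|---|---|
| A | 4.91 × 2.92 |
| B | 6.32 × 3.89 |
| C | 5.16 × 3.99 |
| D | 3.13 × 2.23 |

Target root-2 ≈ 1.414.
A: 1.682 (Δ0.268)  B: 1.625 (Δ0.211)  C: 1.293 (Δ0.121)  D: 1.404 (Δ0.010)

D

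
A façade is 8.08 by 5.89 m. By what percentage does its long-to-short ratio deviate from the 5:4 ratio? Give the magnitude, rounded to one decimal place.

9.7%

Ratio = 8.08 / 5.89 ≈ 1.3718.
Ideal 5:4 = 1.2500. |1.3718 − 1.2500| / 1.2500 ≈ 9.74% → 9.7%.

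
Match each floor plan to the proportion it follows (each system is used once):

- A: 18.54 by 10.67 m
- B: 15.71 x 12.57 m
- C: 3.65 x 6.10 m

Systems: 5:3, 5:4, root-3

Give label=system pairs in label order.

A=root-3, B=5:4, C=5:3

Ratios: A ≈ 1.738; B ≈ 1.250; C ≈ 1.671.
Targets: 5:3 ≈ 1.667; 5:4 ≈ 1.250; root-3 ≈ 1.732.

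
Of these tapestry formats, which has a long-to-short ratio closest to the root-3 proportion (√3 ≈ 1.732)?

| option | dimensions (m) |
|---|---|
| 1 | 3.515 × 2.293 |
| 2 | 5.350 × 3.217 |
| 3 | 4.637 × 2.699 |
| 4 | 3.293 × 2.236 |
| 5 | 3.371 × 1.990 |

3

Target root-3 ≈ 1.732.
1: 1.533 (Δ0.199)  2: 1.663 (Δ0.069)  3: 1.718 (Δ0.014)  4: 1.473 (Δ0.259)  5: 1.694 (Δ0.038)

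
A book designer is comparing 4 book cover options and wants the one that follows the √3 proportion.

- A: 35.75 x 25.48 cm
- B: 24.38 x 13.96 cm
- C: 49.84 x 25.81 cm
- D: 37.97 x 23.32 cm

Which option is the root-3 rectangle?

B

Target root-3 ≈ 1.732.
A: 1.403 (Δ0.329)  B: 1.746 (Δ0.014)  C: 1.931 (Δ0.199)  D: 1.628 (Δ0.104)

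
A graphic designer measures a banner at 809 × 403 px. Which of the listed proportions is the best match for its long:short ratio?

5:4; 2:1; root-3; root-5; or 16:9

809/403 ≈ 2.007. Nearest candidates are 2:1 (2.000, off by 0.007) and root-5 (2.236, off by 0.229).

2:1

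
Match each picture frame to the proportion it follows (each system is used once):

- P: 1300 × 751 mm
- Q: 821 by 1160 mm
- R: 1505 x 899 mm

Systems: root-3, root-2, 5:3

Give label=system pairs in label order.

Ratios: P ≈ 1.731; Q ≈ 1.413; R ≈ 1.674.
Targets: root-3 ≈ 1.732; root-2 ≈ 1.414; 5:3 ≈ 1.667.

P=root-3, Q=root-2, R=5:3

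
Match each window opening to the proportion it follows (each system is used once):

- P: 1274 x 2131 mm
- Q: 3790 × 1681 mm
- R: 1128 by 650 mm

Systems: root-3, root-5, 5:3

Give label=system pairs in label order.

P = 2131/1274 ≈ 1.673 → 5:3 (1.667)
Q = 3790/1681 ≈ 2.255 → root-5 (2.236)
R = 1128/650 ≈ 1.735 → root-3 (1.732)

P=5:3, Q=root-5, R=root-3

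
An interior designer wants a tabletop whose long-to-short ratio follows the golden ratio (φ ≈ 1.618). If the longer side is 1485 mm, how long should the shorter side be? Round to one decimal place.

golden ratio ≈ 1.61803.
Shorter side = 1485 ÷ 1.61803 ≈ 917.783 → 917.8 mm.

917.8 mm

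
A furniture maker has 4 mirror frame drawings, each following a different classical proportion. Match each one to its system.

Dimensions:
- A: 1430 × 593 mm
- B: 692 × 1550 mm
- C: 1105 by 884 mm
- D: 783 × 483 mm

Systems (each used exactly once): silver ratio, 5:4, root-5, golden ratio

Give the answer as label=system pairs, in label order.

Ratios: A ≈ 2.411; B ≈ 2.240; C ≈ 1.250; D ≈ 1.621.
Targets: silver ratio ≈ 2.414; 5:4 ≈ 1.250; root-5 ≈ 2.236; golden ratio ≈ 1.618.

A=silver ratio, B=root-5, C=5:4, D=golden ratio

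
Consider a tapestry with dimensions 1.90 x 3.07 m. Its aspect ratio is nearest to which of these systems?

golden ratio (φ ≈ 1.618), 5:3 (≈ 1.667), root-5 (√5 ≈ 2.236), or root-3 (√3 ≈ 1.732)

golden ratio

3.07/1.90 ≈ 1.616. Nearest candidates are golden ratio (1.618, off by 0.002) and 5:3 (1.667, off by 0.051).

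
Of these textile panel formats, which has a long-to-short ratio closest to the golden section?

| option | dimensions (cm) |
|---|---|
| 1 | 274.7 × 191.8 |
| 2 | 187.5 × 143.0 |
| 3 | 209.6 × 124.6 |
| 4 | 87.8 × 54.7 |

Ratios (long/short): 1 ≈ 1.432; 2 ≈ 1.311; 3 ≈ 1.682; 4 ≈ 1.605.
golden ratio ≈ 1.618; option 4 is nearest (Δ 0.013).

4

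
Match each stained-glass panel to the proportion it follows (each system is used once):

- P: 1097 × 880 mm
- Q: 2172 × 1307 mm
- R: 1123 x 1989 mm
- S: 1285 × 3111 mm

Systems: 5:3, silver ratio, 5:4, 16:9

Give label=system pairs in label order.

P=5:4, Q=5:3, R=16:9, S=silver ratio

P = 1097/880 ≈ 1.247 → 5:4 (1.250)
Q = 2172/1307 ≈ 1.662 → 5:3 (1.667)
R = 1989/1123 ≈ 1.771 → 16:9 (1.778)
S = 3111/1285 ≈ 2.421 → silver ratio (2.414)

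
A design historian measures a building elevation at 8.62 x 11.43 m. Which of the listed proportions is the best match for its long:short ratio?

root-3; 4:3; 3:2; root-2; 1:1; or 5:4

Ratio = 11.43 / 8.62 ≈ 1.326.
Distances: root-3 1.732 (Δ 0.406); 4:3 1.333 (Δ 0.007); 3:2 1.500 (Δ 0.174); root-2 1.414 (Δ 0.088); 1:1 1.000 (Δ 0.326); 5:4 1.250 (Δ 0.076).

4:3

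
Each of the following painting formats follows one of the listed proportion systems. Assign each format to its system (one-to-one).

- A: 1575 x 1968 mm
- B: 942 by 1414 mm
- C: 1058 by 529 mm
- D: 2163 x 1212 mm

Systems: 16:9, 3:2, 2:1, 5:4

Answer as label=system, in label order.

A=5:4, B=3:2, C=2:1, D=16:9

A = 1968/1575 ≈ 1.250 → 5:4 (1.250)
B = 1414/942 ≈ 1.501 → 3:2 (1.500)
C = 1058/529 ≈ 2.000 → 2:1 (2.000)
D = 2163/1212 ≈ 1.785 → 16:9 (1.778)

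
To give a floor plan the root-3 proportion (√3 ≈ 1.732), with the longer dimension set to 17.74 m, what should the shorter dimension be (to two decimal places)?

10.24 m

root-3 ≈ 1.73205.
Shorter side = 17.74 ÷ 1.73205 ≈ 10.2422 → 10.24 m.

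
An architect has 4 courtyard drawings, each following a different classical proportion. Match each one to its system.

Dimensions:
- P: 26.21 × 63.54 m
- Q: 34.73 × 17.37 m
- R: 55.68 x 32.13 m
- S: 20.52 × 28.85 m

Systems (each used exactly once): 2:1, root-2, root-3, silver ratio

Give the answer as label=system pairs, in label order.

P=silver ratio, Q=2:1, R=root-3, S=root-2

P = 63.54/26.21 ≈ 2.424 → silver ratio (2.414)
Q = 34.73/17.37 ≈ 1.999 → 2:1 (2.000)
R = 55.68/32.13 ≈ 1.733 → root-3 (1.732)
S = 28.85/20.52 ≈ 1.406 → root-2 (1.414)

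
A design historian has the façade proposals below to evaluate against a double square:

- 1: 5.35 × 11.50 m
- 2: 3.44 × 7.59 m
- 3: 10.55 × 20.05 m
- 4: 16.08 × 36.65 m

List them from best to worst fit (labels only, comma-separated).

3, 1, 2, 4

Ratios: 1 = 11.50 / 5.35 ≈ 2.150; 2 = 7.59 / 3.44 ≈ 2.206; 3 = 20.05 / 10.55 ≈ 1.900; 4 = 36.65 / 16.08 ≈ 2.279.
|Δ from 2.000|: 1 0.150; 2 0.206; 3 0.100; 4 0.279.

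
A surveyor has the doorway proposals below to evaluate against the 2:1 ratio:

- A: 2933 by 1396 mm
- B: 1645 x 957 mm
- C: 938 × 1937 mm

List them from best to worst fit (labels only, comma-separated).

C, A, B

A: 2933/1396 ≈ 2.101 → |2.101 − 2.000| = 0.101
B: 1645/957 ≈ 1.719 → |1.719 − 2.000| = 0.281
C: 1937/938 ≈ 2.065 → |2.065 − 2.000| = 0.065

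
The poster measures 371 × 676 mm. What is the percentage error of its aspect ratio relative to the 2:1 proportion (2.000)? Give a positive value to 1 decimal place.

Ratio = 676 / 371 ≈ 1.8221.
Ideal 2:1 = 2.0000. |1.8221 − 2.0000| / 2.0000 ≈ 8.89% → 8.9%.

8.9%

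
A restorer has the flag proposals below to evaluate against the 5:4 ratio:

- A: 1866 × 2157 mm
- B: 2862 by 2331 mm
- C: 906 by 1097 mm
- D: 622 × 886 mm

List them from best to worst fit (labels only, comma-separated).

B, C, A, D

A: 2157/1866 ≈ 1.156 → |1.156 − 1.250| = 0.094
B: 2862/2331 ≈ 1.228 → |1.228 − 1.250| = 0.022
C: 1097/906 ≈ 1.211 → |1.211 − 1.250| = 0.039
D: 886/622 ≈ 1.424 → |1.424 − 1.250| = 0.174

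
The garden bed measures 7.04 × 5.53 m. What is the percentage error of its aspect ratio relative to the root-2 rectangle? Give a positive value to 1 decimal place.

Ratio = 7.04 / 5.53 ≈ 1.2731.
Ideal root-2 ≈ 1.4142. |1.2731 − 1.4142| / 1.4142 ≈ 9.98% → 10.0%.

10.0%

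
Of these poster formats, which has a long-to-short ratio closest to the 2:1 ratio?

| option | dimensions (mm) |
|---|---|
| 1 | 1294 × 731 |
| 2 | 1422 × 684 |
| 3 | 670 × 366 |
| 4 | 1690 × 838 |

4

Target 2:1 ≈ 2.000.
1: 1.770 (Δ0.230)  2: 2.079 (Δ0.079)  3: 1.831 (Δ0.169)  4: 2.017 (Δ0.017)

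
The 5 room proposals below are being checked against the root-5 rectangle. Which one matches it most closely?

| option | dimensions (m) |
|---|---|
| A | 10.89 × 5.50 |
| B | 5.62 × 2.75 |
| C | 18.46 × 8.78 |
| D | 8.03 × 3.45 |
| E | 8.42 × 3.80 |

E

Ratios (long/short): A ≈ 1.980; B ≈ 2.044; C ≈ 2.103; D ≈ 2.328; E ≈ 2.216.
root-5 ≈ 2.236; option E is nearest (Δ 0.020).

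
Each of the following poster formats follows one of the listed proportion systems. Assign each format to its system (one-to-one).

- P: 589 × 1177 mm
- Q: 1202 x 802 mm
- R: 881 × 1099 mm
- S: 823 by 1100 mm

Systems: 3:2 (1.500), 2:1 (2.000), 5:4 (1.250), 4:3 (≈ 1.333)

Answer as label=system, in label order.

Ratios: P ≈ 1.998; Q ≈ 1.499; R ≈ 1.247; S ≈ 1.337.
Targets: 3:2 ≈ 1.500; 2:1 ≈ 2.000; 5:4 ≈ 1.250; 4:3 ≈ 1.333.

P=2:1, Q=3:2, R=5:4, S=4:3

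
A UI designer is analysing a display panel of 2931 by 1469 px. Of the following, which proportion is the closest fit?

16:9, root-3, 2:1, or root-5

2:1

2931/1469 ≈ 1.995. Nearest candidates are 2:1 (2.000, off by 0.005) and 16:9 (1.778, off by 0.217).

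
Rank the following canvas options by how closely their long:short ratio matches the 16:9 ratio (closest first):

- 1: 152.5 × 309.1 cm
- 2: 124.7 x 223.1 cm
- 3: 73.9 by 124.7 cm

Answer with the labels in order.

1: 309.1/152.5 ≈ 2.027 → |2.027 − 1.778| = 0.249
2: 223.1/124.7 ≈ 1.789 → |1.789 − 1.778| = 0.011
3: 124.7/73.9 ≈ 1.687 → |1.687 − 1.778| = 0.091

2, 3, 1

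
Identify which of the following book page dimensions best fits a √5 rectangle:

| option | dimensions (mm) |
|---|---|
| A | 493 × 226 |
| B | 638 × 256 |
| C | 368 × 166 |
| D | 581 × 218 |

Ratios (long/short): A ≈ 2.181; B ≈ 2.492; C ≈ 2.217; D ≈ 2.665.
root-5 ≈ 2.236; option C is nearest (Δ 0.019).

C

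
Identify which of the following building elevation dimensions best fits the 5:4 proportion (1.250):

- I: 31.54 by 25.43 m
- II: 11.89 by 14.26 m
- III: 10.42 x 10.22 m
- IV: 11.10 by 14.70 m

I

Ratios (long/short): I ≈ 1.240; II ≈ 1.199; III ≈ 1.020; IV ≈ 1.324.
5:4 ≈ 1.250; option I is nearest (Δ 0.010).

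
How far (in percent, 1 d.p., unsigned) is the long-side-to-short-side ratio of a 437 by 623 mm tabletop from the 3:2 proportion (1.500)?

5.0%

Ratio = 623 / 437 ≈ 1.4256.
Ideal 3:2 = 1.5000. |1.4256 − 1.5000| / 1.5000 ≈ 4.96% → 5.0%.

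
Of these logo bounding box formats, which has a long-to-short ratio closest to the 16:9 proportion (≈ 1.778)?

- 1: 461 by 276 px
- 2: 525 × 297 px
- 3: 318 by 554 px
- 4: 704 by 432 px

Ratios (long/short): 1 ≈ 1.670; 2 ≈ 1.768; 3 ≈ 1.742; 4 ≈ 1.630.
16:9 ≈ 1.778; option 2 is nearest (Δ 0.010).

2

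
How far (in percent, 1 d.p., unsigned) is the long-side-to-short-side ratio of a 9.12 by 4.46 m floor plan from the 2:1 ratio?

Ratio = 9.12 / 4.46 ≈ 2.0448.
Ideal 2:1 = 2.0000. |2.0448 − 2.0000| / 2.0000 ≈ 2.24% → 2.2%.

2.2%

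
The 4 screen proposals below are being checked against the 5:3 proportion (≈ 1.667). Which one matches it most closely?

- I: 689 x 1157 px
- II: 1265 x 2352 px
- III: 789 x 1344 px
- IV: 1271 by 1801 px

Target 5:3 ≈ 1.667.
I: 1.679 (Δ0.012)  II: 1.859 (Δ0.192)  III: 1.703 (Δ0.036)  IV: 1.417 (Δ0.250)

I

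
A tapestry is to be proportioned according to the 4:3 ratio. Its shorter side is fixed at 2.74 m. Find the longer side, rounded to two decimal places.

4:3 ≈ 1.33333.
Longer side = 2.74 × 1.33333 ≈ 3.6533 → 3.65 m.

3.65 m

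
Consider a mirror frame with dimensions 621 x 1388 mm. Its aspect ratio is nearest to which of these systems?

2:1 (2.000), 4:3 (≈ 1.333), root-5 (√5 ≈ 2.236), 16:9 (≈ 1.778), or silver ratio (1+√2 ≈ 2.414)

1388/621 ≈ 2.235. Nearest candidates are root-5 (2.236, off by 0.001) and silver ratio (2.414, off by 0.179).

root-5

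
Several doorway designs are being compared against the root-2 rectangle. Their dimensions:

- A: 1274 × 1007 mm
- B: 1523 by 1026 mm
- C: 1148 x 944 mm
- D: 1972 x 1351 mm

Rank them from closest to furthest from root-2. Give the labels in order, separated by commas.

Ratios: A = 1274 / 1007 ≈ 1.265; B = 1523 / 1026 ≈ 1.484; C = 1148 / 944 ≈ 1.216; D = 1972 / 1351 ≈ 1.460.
|Δ from 1.414|: A 0.149; B 0.070; C 0.198; D 0.046.

D, B, A, C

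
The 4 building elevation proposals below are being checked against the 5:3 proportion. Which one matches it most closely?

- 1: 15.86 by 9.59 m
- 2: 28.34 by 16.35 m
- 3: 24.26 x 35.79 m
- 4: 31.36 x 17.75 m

1

Ratios (long/short): 1 ≈ 1.654; 2 ≈ 1.733; 3 ≈ 1.475; 4 ≈ 1.767.
5:3 ≈ 1.667; option 1 is nearest (Δ 0.013).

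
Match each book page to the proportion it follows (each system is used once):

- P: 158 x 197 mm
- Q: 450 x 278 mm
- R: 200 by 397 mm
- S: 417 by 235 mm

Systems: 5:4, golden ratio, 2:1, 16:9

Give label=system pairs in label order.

P=5:4, Q=golden ratio, R=2:1, S=16:9

Ratios: P ≈ 1.247; Q ≈ 1.619; R ≈ 1.985; S ≈ 1.774.
Targets: 5:4 ≈ 1.250; golden ratio ≈ 1.618; 2:1 ≈ 2.000; 16:9 ≈ 1.778.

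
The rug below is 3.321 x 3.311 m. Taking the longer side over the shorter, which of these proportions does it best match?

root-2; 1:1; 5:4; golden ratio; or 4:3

1:1

Ratio = 3.321 / 3.311 ≈ 1.003.
Distances: root-2 1.414 (Δ 0.411); 1:1 1.000 (Δ 0.003); 5:4 1.250 (Δ 0.247); golden ratio 1.618 (Δ 0.615); 4:3 1.333 (Δ 0.330).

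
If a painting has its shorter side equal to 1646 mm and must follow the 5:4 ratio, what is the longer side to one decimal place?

2057.5 mm

5:4 = 1.25000.
Longer side = 1646 × 1.25000 ≈ 2057.500 → 2057.5 mm.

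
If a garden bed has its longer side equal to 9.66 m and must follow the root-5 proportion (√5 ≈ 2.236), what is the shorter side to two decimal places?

root-5 ≈ 2.23607.
Shorter side = 9.66 ÷ 2.23607 ≈ 4.3201 → 4.32 m.

4.32 m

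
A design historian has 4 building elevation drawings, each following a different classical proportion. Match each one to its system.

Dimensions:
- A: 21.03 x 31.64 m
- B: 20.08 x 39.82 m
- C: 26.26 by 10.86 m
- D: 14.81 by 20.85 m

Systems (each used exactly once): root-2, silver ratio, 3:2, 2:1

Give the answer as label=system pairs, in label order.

A = 31.64/21.03 ≈ 1.505 → 3:2 (1.500)
B = 39.82/20.08 ≈ 1.983 → 2:1 (2.000)
C = 26.26/10.86 ≈ 2.418 → silver ratio (2.414)
D = 20.85/14.81 ≈ 1.408 → root-2 (1.414)

A=3:2, B=2:1, C=silver ratio, D=root-2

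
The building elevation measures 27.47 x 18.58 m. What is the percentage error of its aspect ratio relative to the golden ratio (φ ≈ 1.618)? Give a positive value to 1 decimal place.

8.6%

Ratio = 27.47 / 18.58 ≈ 1.4785.
Ideal golden ratio ≈ 1.6180. |1.4785 − 1.6180| / 1.6180 ≈ 8.62% → 8.6%.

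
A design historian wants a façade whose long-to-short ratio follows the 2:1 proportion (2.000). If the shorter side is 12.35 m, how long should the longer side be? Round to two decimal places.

2:1 = 2.00000.
Longer side = 12.35 × 2.00000 ≈ 24.7000 → 24.70 m.

24.70 m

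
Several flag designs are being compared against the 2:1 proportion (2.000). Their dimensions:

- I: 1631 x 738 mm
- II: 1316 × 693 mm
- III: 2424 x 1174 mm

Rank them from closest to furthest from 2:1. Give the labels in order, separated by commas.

III, II, I

Ratios: I = 1631 / 738 ≈ 2.210; II = 1316 / 693 ≈ 1.899; III = 2424 / 1174 ≈ 2.065.
|Δ from 2.000|: I 0.210; II 0.101; III 0.065.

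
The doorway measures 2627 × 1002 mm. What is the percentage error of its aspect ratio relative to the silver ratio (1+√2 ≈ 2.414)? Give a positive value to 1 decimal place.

Ratio = 2627 / 1002 ≈ 2.6218.
Ideal silver ratio ≈ 2.4142. |2.6218 − 2.4142| / 2.4142 ≈ 8.60% → 8.6%.

8.6%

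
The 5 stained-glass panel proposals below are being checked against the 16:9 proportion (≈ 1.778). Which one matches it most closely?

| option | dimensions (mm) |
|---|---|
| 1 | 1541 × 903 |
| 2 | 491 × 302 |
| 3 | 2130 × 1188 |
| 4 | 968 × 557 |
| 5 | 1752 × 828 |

3

Target 16:9 ≈ 1.778.
1: 1.707 (Δ0.071)  2: 1.626 (Δ0.152)  3: 1.793 (Δ0.015)  4: 1.738 (Δ0.040)  5: 2.116 (Δ0.338)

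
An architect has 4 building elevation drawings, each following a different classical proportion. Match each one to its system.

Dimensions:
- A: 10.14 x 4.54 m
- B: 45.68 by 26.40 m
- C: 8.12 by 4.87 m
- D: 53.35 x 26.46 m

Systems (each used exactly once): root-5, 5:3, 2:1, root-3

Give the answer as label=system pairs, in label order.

A=root-5, B=root-3, C=5:3, D=2:1

A = 10.14/4.54 ≈ 2.233 → root-5 (2.236)
B = 45.68/26.40 ≈ 1.730 → root-3 (1.732)
C = 8.12/4.87 ≈ 1.667 → 5:3 (1.667)
D = 53.35/26.46 ≈ 2.016 → 2:1 (2.000)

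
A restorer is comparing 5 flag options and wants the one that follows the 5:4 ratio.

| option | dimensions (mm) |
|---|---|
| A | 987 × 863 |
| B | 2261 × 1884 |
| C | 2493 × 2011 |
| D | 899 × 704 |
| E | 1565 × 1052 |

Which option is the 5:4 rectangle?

C

Target 5:4 ≈ 1.250.
A: 1.144 (Δ0.106)  B: 1.200 (Δ0.050)  C: 1.240 (Δ0.010)  D: 1.277 (Δ0.027)  E: 1.488 (Δ0.238)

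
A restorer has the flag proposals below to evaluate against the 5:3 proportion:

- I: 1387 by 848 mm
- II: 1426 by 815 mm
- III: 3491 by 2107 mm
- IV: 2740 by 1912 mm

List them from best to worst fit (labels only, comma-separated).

I: 1387/848 ≈ 1.636 → |1.636 − 1.667| = 0.031
II: 1426/815 ≈ 1.750 → |1.750 − 1.667| = 0.083
III: 3491/2107 ≈ 1.657 → |1.657 − 1.667| = 0.010
IV: 2740/1912 ≈ 1.433 → |1.433 − 1.667| = 0.234

III, I, II, IV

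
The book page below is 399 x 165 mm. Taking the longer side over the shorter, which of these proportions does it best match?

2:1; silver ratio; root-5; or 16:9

silver ratio

399/165 ≈ 2.418. Nearest candidates are silver ratio (2.414, off by 0.004) and root-5 (2.236, off by 0.182).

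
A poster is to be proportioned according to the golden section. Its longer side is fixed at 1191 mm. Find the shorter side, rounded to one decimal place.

736.1 mm

golden ratio ≈ 1.61803.
Shorter side = 1191 ÷ 1.61803 ≈ 736.080 → 736.1 mm.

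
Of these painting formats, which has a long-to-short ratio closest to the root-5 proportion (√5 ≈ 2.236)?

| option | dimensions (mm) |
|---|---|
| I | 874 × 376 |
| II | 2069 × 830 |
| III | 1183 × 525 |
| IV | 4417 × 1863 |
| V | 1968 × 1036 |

III

Ratios (long/short): I ≈ 2.324; II ≈ 2.493; III ≈ 2.253; IV ≈ 2.371; V ≈ 1.900.
root-5 ≈ 2.236; option III is nearest (Δ 0.017).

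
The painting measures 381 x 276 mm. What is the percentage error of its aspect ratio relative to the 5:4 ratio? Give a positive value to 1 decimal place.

Ratio = 381 / 276 ≈ 1.3804.
Ideal 5:4 = 1.2500. |1.3804 − 1.2500| / 1.2500 ≈ 10.43% → 10.4%.

10.4%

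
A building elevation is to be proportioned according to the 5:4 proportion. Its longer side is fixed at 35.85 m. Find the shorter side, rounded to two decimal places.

5:4 = 1.25000.
Shorter side = 35.85 ÷ 1.25000 ≈ 28.6800 → 28.68 m.

28.68 m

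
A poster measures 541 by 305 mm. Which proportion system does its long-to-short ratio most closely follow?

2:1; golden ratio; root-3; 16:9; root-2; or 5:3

16:9

Ratio = 541 / 305 ≈ 1.774.
Distances: 2:1 2.000 (Δ 0.226); golden ratio 1.618 (Δ 0.156); root-3 1.732 (Δ 0.042); 16:9 1.778 (Δ 0.004); root-2 1.414 (Δ 0.360); 5:3 1.667 (Δ 0.107).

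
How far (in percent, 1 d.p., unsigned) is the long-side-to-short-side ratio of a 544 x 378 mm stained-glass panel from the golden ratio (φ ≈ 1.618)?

11.1%

Ratio = 544 / 378 ≈ 1.4392.
Ideal golden ratio ≈ 1.6180. |1.4392 − 1.6180| / 1.6180 ≈ 11.05% → 11.1%.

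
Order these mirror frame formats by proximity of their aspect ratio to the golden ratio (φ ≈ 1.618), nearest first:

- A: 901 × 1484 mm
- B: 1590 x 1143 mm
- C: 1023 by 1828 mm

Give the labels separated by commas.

A, C, B

A: 1484/901 ≈ 1.647 → |1.647 − 1.618| = 0.029
B: 1590/1143 ≈ 1.391 → |1.391 − 1.618| = 0.227
C: 1828/1023 ≈ 1.787 → |1.787 − 1.618| = 0.169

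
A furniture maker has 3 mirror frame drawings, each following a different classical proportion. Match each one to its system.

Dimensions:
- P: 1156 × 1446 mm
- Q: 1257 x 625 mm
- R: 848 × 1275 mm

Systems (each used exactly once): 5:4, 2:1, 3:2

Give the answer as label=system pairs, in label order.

P=5:4, Q=2:1, R=3:2

Ratios: P ≈ 1.251; Q ≈ 2.011; R ≈ 1.504.
Targets: 5:4 ≈ 1.250; 2:1 ≈ 2.000; 3:2 ≈ 1.500.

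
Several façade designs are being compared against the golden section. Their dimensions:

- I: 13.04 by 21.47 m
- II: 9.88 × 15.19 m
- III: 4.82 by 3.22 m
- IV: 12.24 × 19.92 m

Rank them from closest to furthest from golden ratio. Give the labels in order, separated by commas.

IV, I, II, III

Ratios: I = 21.47 / 13.04 ≈ 1.646; II = 15.19 / 9.88 ≈ 1.537; III = 4.82 / 3.22 ≈ 1.497; IV = 19.92 / 12.24 ≈ 1.627.
|Δ from 1.618|: I 0.028; II 0.081; III 0.121; IV 0.009.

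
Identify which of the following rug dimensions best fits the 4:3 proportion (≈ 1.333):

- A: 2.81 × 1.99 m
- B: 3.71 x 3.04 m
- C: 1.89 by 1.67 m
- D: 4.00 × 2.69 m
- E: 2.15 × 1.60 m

Ratios (long/short): A ≈ 1.412; B ≈ 1.220; C ≈ 1.132; D ≈ 1.487; E ≈ 1.344.
4:3 ≈ 1.333; option E is nearest (Δ 0.011).

E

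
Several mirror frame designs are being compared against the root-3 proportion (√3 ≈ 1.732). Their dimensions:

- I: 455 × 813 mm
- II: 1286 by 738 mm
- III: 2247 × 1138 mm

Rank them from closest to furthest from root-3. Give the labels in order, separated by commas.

I: 813/455 ≈ 1.787 → |1.787 − 1.732| = 0.055
II: 1286/738 ≈ 1.743 → |1.743 − 1.732| = 0.011
III: 2247/1138 ≈ 1.975 → |1.975 − 1.732| = 0.243

II, I, III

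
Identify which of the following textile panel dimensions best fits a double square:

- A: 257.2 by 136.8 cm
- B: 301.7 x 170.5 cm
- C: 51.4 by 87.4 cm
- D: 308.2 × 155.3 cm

D

Target 2:1 ≈ 2.000.
A: 1.880 (Δ0.120)  B: 1.770 (Δ0.230)  C: 1.700 (Δ0.300)  D: 1.985 (Δ0.015)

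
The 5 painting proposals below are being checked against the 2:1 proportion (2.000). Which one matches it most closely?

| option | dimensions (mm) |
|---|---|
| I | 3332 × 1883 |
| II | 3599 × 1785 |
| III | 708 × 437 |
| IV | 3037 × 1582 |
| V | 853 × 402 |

II

Target 2:1 ≈ 2.000.
I: 1.770 (Δ0.230)  II: 2.016 (Δ0.016)  III: 1.620 (Δ0.380)  IV: 1.920 (Δ0.080)  V: 2.122 (Δ0.122)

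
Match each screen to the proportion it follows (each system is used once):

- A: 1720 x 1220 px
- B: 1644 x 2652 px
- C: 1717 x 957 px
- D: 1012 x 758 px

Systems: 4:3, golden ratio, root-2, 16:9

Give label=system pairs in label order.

A = 1720/1220 ≈ 1.410 → root-2 (1.414)
B = 2652/1644 ≈ 1.613 → golden ratio (1.618)
C = 1717/957 ≈ 1.794 → 16:9 (1.778)
D = 1012/758 ≈ 1.335 → 4:3 (1.333)

A=root-2, B=golden ratio, C=16:9, D=4:3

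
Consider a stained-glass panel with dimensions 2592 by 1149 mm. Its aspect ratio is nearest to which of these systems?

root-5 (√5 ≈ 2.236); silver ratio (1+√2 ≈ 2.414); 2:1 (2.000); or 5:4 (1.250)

2592/1149 ≈ 2.256. Nearest candidates are root-5 (2.236, off by 0.020) and silver ratio (2.414, off by 0.158).

root-5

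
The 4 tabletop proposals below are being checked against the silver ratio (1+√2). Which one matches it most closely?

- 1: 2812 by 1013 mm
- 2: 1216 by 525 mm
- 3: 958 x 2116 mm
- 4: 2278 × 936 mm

Ratios (long/short): 1 ≈ 2.776; 2 ≈ 2.316; 3 ≈ 2.209; 4 ≈ 2.434.
silver ratio ≈ 2.414; option 4 is nearest (Δ 0.020).

4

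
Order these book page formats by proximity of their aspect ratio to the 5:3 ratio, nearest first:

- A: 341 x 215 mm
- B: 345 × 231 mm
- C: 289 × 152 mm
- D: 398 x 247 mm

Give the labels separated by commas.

Ratios: A = 341 / 215 ≈ 1.586; B = 345 / 231 ≈ 1.494; C = 289 / 152 ≈ 1.901; D = 398 / 247 ≈ 1.611.
|Δ from 1.667|: A 0.081; B 0.173; C 0.234; D 0.056.

D, A, B, C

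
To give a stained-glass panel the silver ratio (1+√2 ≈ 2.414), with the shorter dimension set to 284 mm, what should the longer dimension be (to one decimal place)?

685.6 mm

silver ratio ≈ 2.41421.
Longer side = 284 × 2.41421 ≈ 685.636 → 685.6 mm.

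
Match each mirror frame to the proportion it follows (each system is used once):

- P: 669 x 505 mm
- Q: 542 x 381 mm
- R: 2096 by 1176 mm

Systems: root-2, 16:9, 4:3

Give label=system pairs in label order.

P = 669/505 ≈ 1.325 → 4:3 (1.333)
Q = 542/381 ≈ 1.423 → root-2 (1.414)
R = 2096/1176 ≈ 1.782 → 16:9 (1.778)

P=4:3, Q=root-2, R=16:9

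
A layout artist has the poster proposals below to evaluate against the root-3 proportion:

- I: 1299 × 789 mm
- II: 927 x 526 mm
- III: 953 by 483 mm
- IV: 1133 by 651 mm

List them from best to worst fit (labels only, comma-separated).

I: 1299/789 ≈ 1.646 → |1.646 − 1.732| = 0.086
II: 927/526 ≈ 1.762 → |1.762 − 1.732| = 0.030
III: 953/483 ≈ 1.973 → |1.973 − 1.732| = 0.241
IV: 1133/651 ≈ 1.740 → |1.740 − 1.732| = 0.008

IV, II, I, III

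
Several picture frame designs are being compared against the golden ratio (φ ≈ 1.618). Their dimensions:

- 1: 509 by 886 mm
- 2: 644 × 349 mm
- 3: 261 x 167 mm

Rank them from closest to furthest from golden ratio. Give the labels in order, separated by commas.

Ratios: 1 = 886 / 509 ≈ 1.741; 2 = 644 / 349 ≈ 1.845; 3 = 261 / 167 ≈ 1.563.
|Δ from 1.618|: 1 0.123; 2 0.227; 3 0.055.

3, 1, 2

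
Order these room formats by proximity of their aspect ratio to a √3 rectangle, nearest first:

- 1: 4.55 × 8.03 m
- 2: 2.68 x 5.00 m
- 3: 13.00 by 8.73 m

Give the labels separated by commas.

1, 2, 3

Ratios: 1 = 8.03 / 4.55 ≈ 1.765; 2 = 5.00 / 2.68 ≈ 1.866; 3 = 13.00 / 8.73 ≈ 1.489.
|Δ from 1.732|: 1 0.033; 2 0.134; 3 0.243.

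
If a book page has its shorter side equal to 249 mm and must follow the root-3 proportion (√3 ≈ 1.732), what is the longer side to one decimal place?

431.3 mm

root-3 ≈ 1.73205.
Longer side = 249 × 1.73205 ≈ 431.280 → 431.3 mm.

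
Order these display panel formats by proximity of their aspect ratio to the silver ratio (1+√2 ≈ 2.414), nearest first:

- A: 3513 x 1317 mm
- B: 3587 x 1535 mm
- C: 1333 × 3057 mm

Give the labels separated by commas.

Ratios: A = 3513 / 1317 ≈ 2.667; B = 3587 / 1535 ≈ 2.337; C = 3057 / 1333 ≈ 2.293.
|Δ from 2.414|: A 0.253; B 0.077; C 0.121.

B, C, A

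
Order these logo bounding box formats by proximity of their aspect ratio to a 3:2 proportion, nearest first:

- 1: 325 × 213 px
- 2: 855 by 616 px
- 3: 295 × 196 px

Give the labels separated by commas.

3, 1, 2

1: 325/213 ≈ 1.526 → |1.526 − 1.500| = 0.026
2: 855/616 ≈ 1.388 → |1.388 − 1.500| = 0.112
3: 295/196 ≈ 1.505 → |1.505 − 1.500| = 0.005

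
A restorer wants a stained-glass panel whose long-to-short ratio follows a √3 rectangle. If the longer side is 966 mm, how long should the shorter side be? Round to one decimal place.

root-3 ≈ 1.73205.
Shorter side = 966 ÷ 1.73205 ≈ 557.721 → 557.7 mm.

557.7 mm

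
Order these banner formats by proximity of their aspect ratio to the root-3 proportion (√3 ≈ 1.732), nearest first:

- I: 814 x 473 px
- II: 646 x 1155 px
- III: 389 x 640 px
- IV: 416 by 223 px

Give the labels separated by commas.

I: 814/473 ≈ 1.721 → |1.721 − 1.732| = 0.011
II: 1155/646 ≈ 1.788 → |1.788 − 1.732| = 0.056
III: 640/389 ≈ 1.645 → |1.645 − 1.732| = 0.087
IV: 416/223 ≈ 1.865 → |1.865 − 1.732| = 0.133

I, II, III, IV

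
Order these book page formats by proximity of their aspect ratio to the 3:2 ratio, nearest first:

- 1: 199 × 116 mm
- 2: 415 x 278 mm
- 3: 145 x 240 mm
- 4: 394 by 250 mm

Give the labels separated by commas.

Ratios: 1 = 199 / 116 ≈ 1.716; 2 = 415 / 278 ≈ 1.493; 3 = 240 / 145 ≈ 1.655; 4 = 394 / 250 ≈ 1.576.
|Δ from 1.500|: 1 0.216; 2 0.007; 3 0.155; 4 0.076.

2, 4, 3, 1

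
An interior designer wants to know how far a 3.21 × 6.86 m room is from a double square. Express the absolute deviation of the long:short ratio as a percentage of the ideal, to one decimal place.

Ratio = 6.86 / 3.21 ≈ 2.1371.
Ideal 2:1 = 2.0000. |2.1371 − 2.0000| / 2.0000 ≈ 6.86% → 6.9%.

6.9%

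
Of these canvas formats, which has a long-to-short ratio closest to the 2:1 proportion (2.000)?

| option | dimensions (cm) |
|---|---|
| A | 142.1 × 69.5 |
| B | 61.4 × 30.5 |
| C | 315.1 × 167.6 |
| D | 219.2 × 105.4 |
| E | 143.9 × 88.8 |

B

Ratios (long/short): A ≈ 2.045; B ≈ 2.013; C ≈ 1.880; D ≈ 2.080; E ≈ 1.620.
2:1 ≈ 2.000; option B is nearest (Δ 0.013).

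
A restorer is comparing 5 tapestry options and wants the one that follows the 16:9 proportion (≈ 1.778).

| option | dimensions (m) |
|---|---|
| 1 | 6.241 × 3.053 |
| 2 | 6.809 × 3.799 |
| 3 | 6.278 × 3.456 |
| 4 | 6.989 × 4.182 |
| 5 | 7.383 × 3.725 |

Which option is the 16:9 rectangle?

2

Target 16:9 ≈ 1.778.
1: 2.044 (Δ0.266)  2: 1.792 (Δ0.014)  3: 1.817 (Δ0.039)  4: 1.671 (Δ0.107)  5: 1.982 (Δ0.204)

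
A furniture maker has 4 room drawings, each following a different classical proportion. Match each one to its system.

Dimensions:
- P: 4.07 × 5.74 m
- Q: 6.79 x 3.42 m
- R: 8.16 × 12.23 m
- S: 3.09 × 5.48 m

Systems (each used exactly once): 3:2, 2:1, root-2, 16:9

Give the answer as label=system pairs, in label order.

P=root-2, Q=2:1, R=3:2, S=16:9

Ratios: P ≈ 1.410; Q ≈ 1.985; R ≈ 1.499; S ≈ 1.773.
Targets: 3:2 ≈ 1.500; 2:1 ≈ 2.000; root-2 ≈ 1.414; 16:9 ≈ 1.778.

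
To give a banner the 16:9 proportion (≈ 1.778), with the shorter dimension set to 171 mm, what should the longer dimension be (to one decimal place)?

304.0 mm

16:9 ≈ 1.77778.
Longer side = 171 × 1.77778 ≈ 304.000 → 304.0 mm.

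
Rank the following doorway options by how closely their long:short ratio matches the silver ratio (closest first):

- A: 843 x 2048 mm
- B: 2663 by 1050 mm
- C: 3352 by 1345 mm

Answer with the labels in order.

A, C, B

A: 2048/843 ≈ 2.429 → |2.429 − 2.414| = 0.015
B: 2663/1050 ≈ 2.536 → |2.536 − 2.414| = 0.122
C: 3352/1345 ≈ 2.492 → |2.492 − 2.414| = 0.078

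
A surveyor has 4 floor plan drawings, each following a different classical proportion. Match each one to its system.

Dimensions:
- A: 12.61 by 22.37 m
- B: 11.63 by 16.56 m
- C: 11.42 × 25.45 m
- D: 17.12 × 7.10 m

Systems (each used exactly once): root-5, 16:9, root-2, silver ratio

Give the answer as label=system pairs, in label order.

Ratios: A ≈ 1.774; B ≈ 1.424; C ≈ 2.229; D ≈ 2.411.
Targets: root-5 ≈ 2.236; 16:9 ≈ 1.778; root-2 ≈ 1.414; silver ratio ≈ 2.414.

A=16:9, B=root-2, C=root-5, D=silver ratio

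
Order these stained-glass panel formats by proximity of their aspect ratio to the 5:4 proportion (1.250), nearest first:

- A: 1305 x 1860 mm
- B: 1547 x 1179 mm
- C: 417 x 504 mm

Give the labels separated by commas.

A: 1860/1305 ≈ 1.425 → |1.425 − 1.250| = 0.175
B: 1547/1179 ≈ 1.312 → |1.312 − 1.250| = 0.062
C: 504/417 ≈ 1.209 → |1.209 − 1.250| = 0.041

C, B, A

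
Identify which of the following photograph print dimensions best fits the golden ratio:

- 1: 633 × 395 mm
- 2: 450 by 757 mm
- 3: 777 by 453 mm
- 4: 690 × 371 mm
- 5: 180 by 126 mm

Ratios (long/short): 1 ≈ 1.603; 2 ≈ 1.682; 3 ≈ 1.715; 4 ≈ 1.860; 5 ≈ 1.429.
golden ratio ≈ 1.618; option 1 is nearest (Δ 0.015).

1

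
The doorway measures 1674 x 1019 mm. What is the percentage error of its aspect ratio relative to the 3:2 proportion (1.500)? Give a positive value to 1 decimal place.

Ratio = 1674 / 1019 ≈ 1.6428.
Ideal 3:2 = 1.5000. |1.6428 − 1.5000| / 1.5000 ≈ 9.52% → 9.5%.

9.5%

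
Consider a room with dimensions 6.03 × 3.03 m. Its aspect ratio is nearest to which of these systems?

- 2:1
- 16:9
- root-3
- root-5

2:1

Ratio = 6.03 / 3.03 ≈ 1.990.
Distances: 2:1 2.000 (Δ 0.010); 16:9 1.778 (Δ 0.212); root-3 1.732 (Δ 0.258); root-5 2.236 (Δ 0.246).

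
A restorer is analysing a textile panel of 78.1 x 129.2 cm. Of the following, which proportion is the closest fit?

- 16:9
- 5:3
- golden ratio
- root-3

5:3

129.2/78.1 ≈ 1.654. Nearest candidates are 5:3 (1.667, off by 0.013) and golden ratio (1.618, off by 0.036).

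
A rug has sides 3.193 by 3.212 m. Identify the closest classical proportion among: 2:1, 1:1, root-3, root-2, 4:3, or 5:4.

1:1

3.212/3.193 ≈ 1.006. Nearest candidates are 1:1 (1.000, off by 0.006) and 5:4 (1.250, off by 0.244).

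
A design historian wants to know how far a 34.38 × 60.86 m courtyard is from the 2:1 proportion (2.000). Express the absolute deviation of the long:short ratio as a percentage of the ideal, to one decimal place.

Ratio = 60.86 / 34.38 ≈ 1.7702.
Ideal 2:1 = 2.0000. |1.7702 − 2.0000| / 2.0000 ≈ 11.49% → 11.5%.

11.5%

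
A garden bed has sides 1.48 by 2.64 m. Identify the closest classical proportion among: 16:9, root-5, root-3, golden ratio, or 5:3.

16:9

2.64/1.48 ≈ 1.784. Nearest candidates are 16:9 (1.778, off by 0.006) and root-3 (1.732, off by 0.052).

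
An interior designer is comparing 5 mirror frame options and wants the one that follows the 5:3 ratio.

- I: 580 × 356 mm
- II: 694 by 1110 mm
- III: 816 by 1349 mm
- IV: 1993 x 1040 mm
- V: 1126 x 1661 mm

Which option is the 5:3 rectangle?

Ratios (long/short): I ≈ 1.629; II ≈ 1.599; III ≈ 1.653; IV ≈ 1.916; V ≈ 1.475.
5:3 ≈ 1.667; option III is nearest (Δ 0.014).

III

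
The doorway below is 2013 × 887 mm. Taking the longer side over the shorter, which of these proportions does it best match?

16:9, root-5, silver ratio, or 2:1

root-5

Ratio = 2013 / 887 ≈ 2.269.
Distances: 16:9 1.778 (Δ 0.491); root-5 2.236 (Δ 0.033); silver ratio 2.414 (Δ 0.145); 2:1 2.000 (Δ 0.269).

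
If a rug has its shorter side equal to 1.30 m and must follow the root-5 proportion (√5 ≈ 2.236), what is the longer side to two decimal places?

2.91 m

root-5 ≈ 2.23607.
Longer side = 1.30 × 2.23607 ≈ 2.9069 → 2.91 m.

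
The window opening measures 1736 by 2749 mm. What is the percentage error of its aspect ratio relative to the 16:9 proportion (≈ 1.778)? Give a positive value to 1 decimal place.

10.9%

Ratio = 2749 / 1736 ≈ 1.5835.
Ideal 16:9 ≈ 1.7778. |1.5835 − 1.7778| / 1.7778 ≈ 10.93% → 10.9%.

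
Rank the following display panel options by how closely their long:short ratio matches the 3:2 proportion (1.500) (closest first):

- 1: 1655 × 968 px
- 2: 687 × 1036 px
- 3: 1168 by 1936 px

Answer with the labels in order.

2, 3, 1

Ratios: 1 = 1655 / 968 ≈ 1.710; 2 = 1036 / 687 ≈ 1.508; 3 = 1936 / 1168 ≈ 1.658.
|Δ from 1.500|: 1 0.210; 2 0.008; 3 0.158.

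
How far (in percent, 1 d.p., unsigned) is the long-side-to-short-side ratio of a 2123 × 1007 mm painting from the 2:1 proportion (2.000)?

Ratio = 2123 / 1007 ≈ 2.1082.
Ideal 2:1 = 2.0000. |2.1082 − 2.0000| / 2.0000 ≈ 5.41% → 5.4%.

5.4%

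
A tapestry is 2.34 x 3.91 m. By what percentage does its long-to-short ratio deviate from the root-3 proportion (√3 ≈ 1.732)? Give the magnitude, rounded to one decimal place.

Ratio = 3.91 / 2.34 ≈ 1.6709.
Ideal root-3 ≈ 1.7321. |1.6709 − 1.7321| / 1.7321 ≈ 3.53% → 3.5%.

3.5%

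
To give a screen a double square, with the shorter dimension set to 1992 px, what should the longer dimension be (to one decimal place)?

3984.0 px

2:1 = 2.00000.
Longer side = 1992 × 2.00000 ≈ 3984.000 → 3984.0 px.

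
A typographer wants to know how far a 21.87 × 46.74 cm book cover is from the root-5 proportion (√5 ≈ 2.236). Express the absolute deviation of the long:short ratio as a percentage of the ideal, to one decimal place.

Ratio = 46.74 / 21.87 ≈ 2.1372.
Ideal root-5 ≈ 2.2361. |2.1372 − 2.2361| / 2.2361 ≈ 4.42% → 4.4%.

4.4%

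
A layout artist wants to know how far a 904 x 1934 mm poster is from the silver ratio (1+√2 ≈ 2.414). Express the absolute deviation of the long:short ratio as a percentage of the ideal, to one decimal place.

Ratio = 1934 / 904 ≈ 2.1394.
Ideal silver ratio ≈ 2.4142. |2.1394 − 2.4142| / 2.4142 ≈ 11.38% → 11.4%.

11.4%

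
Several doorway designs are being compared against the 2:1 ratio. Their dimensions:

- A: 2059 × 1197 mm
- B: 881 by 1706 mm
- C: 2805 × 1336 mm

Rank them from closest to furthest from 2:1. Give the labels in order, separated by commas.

B, C, A

Ratios: A = 2059 / 1197 ≈ 1.720; B = 1706 / 881 ≈ 1.936; C = 2805 / 1336 ≈ 2.100.
|Δ from 2.000|: A 0.280; B 0.064; C 0.100.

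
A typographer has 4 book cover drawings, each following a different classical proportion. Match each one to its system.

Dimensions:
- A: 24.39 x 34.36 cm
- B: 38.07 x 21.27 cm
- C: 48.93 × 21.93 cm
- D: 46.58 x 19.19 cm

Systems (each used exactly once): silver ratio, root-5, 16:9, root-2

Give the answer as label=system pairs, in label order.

Ratios: A ≈ 1.409; B ≈ 1.790; C ≈ 2.231; D ≈ 2.427.
Targets: silver ratio ≈ 2.414; root-5 ≈ 2.236; 16:9 ≈ 1.778; root-2 ≈ 1.414.

A=root-2, B=16:9, C=root-5, D=silver ratio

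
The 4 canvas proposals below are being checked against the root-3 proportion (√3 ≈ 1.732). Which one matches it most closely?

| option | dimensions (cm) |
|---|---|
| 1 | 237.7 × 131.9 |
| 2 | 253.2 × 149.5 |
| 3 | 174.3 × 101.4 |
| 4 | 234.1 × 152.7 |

3

Ratios (long/short): 1 ≈ 1.802; 2 ≈ 1.694; 3 ≈ 1.719; 4 ≈ 1.533.
root-3 ≈ 1.732; option 3 is nearest (Δ 0.013).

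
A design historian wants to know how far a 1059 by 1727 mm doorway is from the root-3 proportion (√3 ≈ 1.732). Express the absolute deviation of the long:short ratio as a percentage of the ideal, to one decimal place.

Ratio = 1727 / 1059 ≈ 1.6308.
Ideal root-3 ≈ 1.7321. |1.6308 − 1.7321| / 1.7321 ≈ 5.85% → 5.8%.

5.8%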